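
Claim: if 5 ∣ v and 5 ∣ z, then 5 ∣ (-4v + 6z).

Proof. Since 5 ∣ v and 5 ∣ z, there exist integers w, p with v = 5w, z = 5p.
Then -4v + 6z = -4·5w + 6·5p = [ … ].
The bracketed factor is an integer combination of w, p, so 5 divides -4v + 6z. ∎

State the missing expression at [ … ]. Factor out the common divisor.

Each term has a factor of 5: -4·5w + 6·5p = 5·(6p - 4w).
Since 6p - 4w is an integer, 5 ∣ (-4v + 6z).

5(6p - 4w)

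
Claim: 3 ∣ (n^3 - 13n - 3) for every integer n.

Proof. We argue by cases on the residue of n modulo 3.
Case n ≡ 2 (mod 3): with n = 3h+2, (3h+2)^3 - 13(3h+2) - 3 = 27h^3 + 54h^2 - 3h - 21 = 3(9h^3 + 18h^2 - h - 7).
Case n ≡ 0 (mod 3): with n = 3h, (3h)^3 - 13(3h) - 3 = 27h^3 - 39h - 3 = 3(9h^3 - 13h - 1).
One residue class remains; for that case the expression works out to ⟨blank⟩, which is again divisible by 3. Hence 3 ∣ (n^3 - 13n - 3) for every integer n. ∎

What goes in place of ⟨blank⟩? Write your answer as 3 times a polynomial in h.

The residues treated are {2, 0}, so the missing case is n ≡ 1 (mod 3); write n = 3h+1.
Then (3h+1)^3 - 13(3h+1) - 3 = 27h^3 + 27h^2 - 30h - 15 = 3(9h^3 + 9h^2 - 10h - 5).

3(9h^3 + 9h^2 - 10h - 5)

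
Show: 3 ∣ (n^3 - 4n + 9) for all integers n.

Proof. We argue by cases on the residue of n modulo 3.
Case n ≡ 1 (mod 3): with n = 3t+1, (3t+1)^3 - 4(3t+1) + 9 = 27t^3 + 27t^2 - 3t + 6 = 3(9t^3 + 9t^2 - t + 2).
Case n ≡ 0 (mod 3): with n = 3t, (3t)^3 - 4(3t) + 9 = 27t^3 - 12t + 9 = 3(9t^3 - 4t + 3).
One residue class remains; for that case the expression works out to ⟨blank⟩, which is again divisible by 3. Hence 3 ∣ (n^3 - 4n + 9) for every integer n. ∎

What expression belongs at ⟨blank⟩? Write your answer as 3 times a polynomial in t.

3(9t^3 + 18t^2 + 8t + 3)

The residues treated are {1, 0}, so the missing case is n ≡ 2 (mod 3); write n = 3t+2.
Then (3t+2)^3 - 4(3t+2) + 9 = 27t^3 + 54t^2 + 24t + 9 = 3(9t^3 + 18t^2 + 8t + 3).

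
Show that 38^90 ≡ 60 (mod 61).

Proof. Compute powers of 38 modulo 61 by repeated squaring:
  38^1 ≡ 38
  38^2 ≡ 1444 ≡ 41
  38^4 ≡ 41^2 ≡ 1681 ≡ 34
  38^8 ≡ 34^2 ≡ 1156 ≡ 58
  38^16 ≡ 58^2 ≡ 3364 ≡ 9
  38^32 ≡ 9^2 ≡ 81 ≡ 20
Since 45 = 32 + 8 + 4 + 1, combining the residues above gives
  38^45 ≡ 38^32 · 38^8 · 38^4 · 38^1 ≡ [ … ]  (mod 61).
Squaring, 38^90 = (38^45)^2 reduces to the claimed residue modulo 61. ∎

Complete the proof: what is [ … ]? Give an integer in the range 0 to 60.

38^32 · 38^8 · 38^4 · 38^1 ≡ 20 · 58 · 34 · 38 = 1498720.
1498720 mod 61 = 11, so 38^45 ≡ 11 (mod 61).

11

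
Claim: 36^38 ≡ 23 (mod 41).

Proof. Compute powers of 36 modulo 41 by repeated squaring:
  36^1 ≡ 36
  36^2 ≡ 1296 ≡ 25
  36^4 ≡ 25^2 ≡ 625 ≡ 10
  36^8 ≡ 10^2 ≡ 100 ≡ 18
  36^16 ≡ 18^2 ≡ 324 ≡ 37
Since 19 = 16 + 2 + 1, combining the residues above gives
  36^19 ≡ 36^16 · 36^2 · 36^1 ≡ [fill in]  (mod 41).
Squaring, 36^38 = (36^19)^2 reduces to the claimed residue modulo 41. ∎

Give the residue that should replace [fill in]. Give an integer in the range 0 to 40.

Multiply the listed residues: 37 · 25 · 36 = 925 → 33300.
Reducing modulo 41: 33300 = 812·41 + 8, so 36^19 ≡ 8.

8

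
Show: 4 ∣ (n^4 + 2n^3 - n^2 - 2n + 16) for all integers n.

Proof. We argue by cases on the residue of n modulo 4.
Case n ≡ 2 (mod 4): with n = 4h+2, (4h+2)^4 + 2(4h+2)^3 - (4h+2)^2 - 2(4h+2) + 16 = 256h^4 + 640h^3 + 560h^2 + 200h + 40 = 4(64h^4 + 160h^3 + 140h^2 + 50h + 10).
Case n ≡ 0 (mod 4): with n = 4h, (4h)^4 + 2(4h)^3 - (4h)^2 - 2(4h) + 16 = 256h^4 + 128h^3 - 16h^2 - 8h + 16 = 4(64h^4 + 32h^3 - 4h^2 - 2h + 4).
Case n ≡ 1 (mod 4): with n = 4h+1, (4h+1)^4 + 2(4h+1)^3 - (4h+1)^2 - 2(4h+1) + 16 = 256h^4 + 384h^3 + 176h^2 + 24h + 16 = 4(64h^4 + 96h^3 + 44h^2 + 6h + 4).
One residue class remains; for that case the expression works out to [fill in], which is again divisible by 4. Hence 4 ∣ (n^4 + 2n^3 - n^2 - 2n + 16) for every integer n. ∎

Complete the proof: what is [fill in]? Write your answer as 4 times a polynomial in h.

4(64h^4 + 224h^3 + 284h^2 + 154h + 34)

The residues treated are {2, 0, 1}, so the missing case is n ≡ 3 (mod 4); write n = 4h+3.
Then (4h+3)^4 + 2(4h+3)^3 - (4h+3)^2 - 2(4h+3) + 16 = 256h^4 + 896h^3 + 1136h^2 + 616h + 136 = 4(64h^4 + 224h^3 + 284h^2 + 154h + 34).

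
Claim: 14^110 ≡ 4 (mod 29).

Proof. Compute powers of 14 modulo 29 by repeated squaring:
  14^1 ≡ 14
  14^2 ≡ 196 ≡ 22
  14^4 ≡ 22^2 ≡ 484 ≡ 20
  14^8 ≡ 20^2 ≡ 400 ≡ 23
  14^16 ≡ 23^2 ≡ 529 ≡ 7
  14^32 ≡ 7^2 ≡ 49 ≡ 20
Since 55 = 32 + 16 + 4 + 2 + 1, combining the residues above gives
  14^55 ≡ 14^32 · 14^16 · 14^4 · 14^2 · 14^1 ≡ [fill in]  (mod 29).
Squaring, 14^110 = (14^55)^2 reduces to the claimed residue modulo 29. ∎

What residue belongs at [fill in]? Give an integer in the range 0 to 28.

14^32 · 14^16 · 14^4 · 14^2 · 14^1 ≡ 20 · 7 · 20 · 22 · 14 = 862400.
862400 mod 29 = 27, so 14^55 ≡ 27 (mod 29).

27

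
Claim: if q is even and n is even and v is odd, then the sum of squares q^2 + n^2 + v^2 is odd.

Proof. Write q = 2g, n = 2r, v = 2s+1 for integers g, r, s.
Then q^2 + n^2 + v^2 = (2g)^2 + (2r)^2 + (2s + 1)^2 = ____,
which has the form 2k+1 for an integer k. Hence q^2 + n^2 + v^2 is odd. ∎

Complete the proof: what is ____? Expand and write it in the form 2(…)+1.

2(2g^2 + 2r^2 + 2s^2 + 2s) + 1

Expanding: (2g)^2 + (2r)^2 + (2s + 1)^2 = 4g^2 + 4r^2 + 4s^2 + 4s + 1.
Every term except the constant is even, so this is 2(2g^2 + 2r^2 + 2s^2 + 2s) + 1,
and 2g^2 + 2r^2 + 2s^2 + 2s ∈ ℤ gives the required form.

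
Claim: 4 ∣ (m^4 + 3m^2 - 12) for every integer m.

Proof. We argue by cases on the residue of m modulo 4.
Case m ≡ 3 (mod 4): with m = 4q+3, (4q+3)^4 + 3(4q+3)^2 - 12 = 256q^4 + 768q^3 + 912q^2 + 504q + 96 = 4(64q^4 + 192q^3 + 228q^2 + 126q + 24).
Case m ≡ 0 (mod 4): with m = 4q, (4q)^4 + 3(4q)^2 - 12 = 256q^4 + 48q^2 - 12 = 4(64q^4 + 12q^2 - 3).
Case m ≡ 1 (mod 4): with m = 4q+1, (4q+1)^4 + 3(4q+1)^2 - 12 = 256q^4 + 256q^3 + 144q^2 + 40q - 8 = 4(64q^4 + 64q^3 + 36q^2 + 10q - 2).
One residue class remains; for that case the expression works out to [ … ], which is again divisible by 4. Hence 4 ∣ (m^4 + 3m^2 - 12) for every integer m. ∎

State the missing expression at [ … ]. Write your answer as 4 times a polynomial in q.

4(64q^4 + 128q^3 + 108q^2 + 44q + 4)

The residues treated are {3, 0, 1}, so the missing case is m ≡ 2 (mod 4); write m = 4q+2.
Then (4q+2)^4 + 3(4q+2)^2 - 12 = 256q^4 + 512q^3 + 432q^2 + 176q + 16 = 4(64q^4 + 128q^3 + 108q^2 + 44q + 4).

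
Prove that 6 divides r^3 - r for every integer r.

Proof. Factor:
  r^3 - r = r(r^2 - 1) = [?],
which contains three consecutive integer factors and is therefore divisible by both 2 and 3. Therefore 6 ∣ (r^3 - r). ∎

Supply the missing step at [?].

r(r^2 - 1) = r(r - 1)(r + 1) = (r - 1)r(r + 1).
These three factors are consecutive integers, so their product is divisible by 6.

(r - 1)r(r + 1)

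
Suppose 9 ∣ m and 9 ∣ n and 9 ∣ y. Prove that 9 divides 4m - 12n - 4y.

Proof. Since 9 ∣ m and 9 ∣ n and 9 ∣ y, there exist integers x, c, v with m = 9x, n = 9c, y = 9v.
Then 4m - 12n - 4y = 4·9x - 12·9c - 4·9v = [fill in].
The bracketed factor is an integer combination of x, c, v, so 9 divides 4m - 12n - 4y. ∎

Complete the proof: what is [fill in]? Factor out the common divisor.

Pull the common 9 out of every term: 4·9x - 12·9c - 4·9v = 9(-12c - 4v + 4x).
-12c - 4v + 4x is an integer, which exhibits the divisibility.

9(-12c - 4v + 4x)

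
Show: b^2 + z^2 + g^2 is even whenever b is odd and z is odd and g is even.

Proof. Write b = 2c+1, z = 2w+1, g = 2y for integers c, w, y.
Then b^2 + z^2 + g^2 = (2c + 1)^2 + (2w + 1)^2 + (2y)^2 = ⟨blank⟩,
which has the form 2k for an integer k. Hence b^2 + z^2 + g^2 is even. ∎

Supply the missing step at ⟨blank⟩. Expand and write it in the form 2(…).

Expanding: (2c + 1)^2 + (2w + 1)^2 + (2y)^2 = 4c^2 + 4c + 4w^2 + 4w + 4y^2 + 2.
Every term is even; pulling out the factor of 2 gives 2(2c^2 + 2c + 2w^2 + 2w + 2y^2 + 1).

2(2c^2 + 2c + 2w^2 + 2w + 2y^2 + 1)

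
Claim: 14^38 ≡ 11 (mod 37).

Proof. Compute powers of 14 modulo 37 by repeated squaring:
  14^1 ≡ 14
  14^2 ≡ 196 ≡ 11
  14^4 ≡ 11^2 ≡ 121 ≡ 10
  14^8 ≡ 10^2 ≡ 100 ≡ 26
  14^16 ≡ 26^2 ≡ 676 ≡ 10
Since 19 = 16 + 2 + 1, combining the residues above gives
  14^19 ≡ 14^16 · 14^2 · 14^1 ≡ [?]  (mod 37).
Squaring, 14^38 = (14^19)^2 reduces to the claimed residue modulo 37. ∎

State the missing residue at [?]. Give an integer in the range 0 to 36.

14^16 · 14^2 · 14^1 ≡ 10 · 11 · 14 = 1540.
1540 mod 37 = 23, so 14^19 ≡ 23 (mod 37).

23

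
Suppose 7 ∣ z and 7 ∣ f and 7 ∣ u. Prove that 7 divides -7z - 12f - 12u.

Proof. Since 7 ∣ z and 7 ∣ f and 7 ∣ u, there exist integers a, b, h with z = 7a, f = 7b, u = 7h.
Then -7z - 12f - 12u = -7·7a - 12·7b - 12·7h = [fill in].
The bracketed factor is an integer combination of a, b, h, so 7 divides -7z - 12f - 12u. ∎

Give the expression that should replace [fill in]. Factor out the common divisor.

Each term has a factor of 7: -7·7a - 12·7b - 12·7h = 7·(-7a - 12b - 12h).
Since -7a - 12b - 12h is an integer, 7 ∣ (-7z - 12f - 12u).

7(-7a - 12b - 12h)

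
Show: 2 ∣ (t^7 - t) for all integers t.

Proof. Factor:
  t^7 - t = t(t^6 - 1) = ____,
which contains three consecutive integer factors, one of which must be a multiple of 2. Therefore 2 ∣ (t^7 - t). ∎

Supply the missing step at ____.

t^6 - 1 = (t^2 - 1)(t^4 + t^2 + 1), and t^2 - 1 = (t-1)(t+1).
So t(t^6 - 1) = (t - 1)t(t + 1)(t^4 + t^2 + 1).

(t - 1)t(t + 1)(t^4 + t^2 + 1)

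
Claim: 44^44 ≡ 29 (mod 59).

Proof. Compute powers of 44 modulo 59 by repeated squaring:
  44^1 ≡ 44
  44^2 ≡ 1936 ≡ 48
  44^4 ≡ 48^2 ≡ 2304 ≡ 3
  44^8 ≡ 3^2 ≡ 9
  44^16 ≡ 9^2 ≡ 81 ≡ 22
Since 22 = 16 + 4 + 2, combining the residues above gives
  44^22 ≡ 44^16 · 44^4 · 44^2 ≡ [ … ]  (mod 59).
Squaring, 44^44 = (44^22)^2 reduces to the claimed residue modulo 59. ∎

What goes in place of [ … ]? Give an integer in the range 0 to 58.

41

44^16 · 44^4 · 44^2 ≡ 22 · 3 · 48 = 3168.
3168 mod 59 = 41, so 44^22 ≡ 41 (mod 59).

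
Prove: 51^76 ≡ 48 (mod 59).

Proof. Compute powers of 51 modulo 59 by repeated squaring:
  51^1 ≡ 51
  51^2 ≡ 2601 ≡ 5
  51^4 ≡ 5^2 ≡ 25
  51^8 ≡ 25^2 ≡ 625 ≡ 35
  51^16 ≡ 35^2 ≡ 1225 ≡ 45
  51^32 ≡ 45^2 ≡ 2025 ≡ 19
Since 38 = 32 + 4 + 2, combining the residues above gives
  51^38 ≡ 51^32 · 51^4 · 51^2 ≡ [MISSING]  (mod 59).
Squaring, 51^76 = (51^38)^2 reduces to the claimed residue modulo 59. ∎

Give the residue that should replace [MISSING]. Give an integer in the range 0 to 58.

15

Multiply the listed residues: 19 · 25 · 5 = 475 → 2375.
Reducing modulo 59: 2375 = 40·59 + 15, so 51^38 ≡ 15.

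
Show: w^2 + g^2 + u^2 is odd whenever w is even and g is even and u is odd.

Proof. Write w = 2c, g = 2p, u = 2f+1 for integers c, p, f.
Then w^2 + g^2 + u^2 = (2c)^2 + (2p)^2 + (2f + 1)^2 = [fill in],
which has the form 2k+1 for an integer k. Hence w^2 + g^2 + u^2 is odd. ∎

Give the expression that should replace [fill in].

2(2c^2 + 2f^2 + 2f + 2p^2) + 1

Expanding: (2c)^2 + (2p)^2 + (2f + 1)^2 = 4c^2 + 4f^2 + 4f + 4p^2 + 1.
Every term except the constant is even, so this is 2(2c^2 + 2f^2 + 2f + 2p^2) + 1,
and 2c^2 + 2f^2 + 2f + 2p^2 ∈ ℤ gives the required form.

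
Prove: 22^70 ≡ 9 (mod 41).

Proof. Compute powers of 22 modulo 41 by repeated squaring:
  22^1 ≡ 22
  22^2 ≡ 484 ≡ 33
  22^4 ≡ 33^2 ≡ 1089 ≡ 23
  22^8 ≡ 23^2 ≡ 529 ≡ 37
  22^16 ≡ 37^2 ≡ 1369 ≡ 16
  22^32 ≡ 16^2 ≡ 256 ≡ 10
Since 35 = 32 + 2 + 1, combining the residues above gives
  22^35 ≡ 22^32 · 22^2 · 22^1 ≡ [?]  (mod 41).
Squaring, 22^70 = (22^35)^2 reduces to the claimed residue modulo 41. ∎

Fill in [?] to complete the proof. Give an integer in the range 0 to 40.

Multiply the listed residues: 10 · 33 · 22 = 330 → 7260.
Reducing modulo 41: 7260 = 177·41 + 3, so 22^35 ≡ 3.

3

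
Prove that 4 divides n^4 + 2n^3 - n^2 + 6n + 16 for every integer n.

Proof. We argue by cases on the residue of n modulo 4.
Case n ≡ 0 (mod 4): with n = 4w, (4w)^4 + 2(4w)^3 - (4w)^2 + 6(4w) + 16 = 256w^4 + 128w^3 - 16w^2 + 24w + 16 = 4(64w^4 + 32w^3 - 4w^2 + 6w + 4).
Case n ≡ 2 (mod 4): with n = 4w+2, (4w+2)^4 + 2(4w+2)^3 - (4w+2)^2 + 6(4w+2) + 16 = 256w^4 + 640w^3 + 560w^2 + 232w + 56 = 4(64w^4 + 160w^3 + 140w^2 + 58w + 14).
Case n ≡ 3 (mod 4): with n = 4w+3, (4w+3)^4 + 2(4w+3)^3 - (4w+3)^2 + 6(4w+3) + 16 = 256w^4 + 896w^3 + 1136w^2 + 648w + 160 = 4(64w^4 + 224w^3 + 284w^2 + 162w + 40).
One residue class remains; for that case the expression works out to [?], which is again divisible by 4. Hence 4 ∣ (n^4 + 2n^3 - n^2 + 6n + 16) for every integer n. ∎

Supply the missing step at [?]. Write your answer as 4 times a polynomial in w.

4(64w^4 + 96w^3 + 44w^2 + 14w + 6)

The residues treated are {0, 2, 3}, so the missing case is n ≡ 1 (mod 4); write n = 4w+1.
Then (4w+1)^4 + 2(4w+1)^3 - (4w+1)^2 + 6(4w+1) + 16 = 256w^4 + 384w^3 + 176w^2 + 56w + 24 = 4(64w^4 + 96w^3 + 44w^2 + 14w + 6).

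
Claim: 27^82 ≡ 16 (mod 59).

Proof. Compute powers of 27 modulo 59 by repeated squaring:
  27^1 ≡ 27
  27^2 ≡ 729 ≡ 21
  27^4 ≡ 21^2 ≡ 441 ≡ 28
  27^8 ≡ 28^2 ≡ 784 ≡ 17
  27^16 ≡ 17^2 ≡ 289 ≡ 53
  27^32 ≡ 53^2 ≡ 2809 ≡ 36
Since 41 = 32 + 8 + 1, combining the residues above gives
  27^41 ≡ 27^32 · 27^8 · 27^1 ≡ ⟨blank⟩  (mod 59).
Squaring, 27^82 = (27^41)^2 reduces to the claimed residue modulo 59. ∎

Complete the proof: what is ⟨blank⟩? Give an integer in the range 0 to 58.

4

27^32 · 27^8 · 27^1 ≡ 36 · 17 · 27 = 16524.
16524 mod 59 = 4, so 27^41 ≡ 4 (mod 59).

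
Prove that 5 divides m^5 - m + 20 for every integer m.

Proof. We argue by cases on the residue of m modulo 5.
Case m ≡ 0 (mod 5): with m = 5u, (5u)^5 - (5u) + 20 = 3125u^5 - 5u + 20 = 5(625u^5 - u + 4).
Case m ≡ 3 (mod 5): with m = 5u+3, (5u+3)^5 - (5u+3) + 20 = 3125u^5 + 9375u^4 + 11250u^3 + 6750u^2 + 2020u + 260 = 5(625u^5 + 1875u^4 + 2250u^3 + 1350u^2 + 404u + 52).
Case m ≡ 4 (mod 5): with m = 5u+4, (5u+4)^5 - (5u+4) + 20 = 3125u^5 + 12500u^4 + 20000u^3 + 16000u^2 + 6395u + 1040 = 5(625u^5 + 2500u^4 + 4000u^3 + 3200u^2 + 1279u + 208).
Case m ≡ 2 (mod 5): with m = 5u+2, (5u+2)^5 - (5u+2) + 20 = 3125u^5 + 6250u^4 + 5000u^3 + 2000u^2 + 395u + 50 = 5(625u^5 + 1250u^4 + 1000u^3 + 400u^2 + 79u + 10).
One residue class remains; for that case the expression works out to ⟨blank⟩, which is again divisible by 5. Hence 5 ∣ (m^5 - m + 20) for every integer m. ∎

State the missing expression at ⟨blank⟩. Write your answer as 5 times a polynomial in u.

5(625u^5 + 625u^4 + 250u^3 + 50u^2 + 4u + 4)

Only m ≡ 1 (mod 5) is unaccounted for. Put m = 5u+1:
(5u+1)^5 - (5u+1) + 20 expands to 3125u^5 + 3125u^4 + 1250u^3 + 250u^2 + 20u + 20,
and factoring out 5 leaves 5(625u^5 + 625u^4 + 250u^3 + 50u^2 + 4u + 4).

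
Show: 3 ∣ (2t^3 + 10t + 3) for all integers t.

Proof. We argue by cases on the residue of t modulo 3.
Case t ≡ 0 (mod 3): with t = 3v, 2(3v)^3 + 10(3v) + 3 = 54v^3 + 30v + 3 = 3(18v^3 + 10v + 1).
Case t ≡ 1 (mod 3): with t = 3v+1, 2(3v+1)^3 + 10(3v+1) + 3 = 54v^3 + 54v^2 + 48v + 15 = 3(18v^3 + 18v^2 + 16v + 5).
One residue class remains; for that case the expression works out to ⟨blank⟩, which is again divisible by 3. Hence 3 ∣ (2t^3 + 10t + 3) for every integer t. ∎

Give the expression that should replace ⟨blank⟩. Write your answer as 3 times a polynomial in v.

3(18v^3 + 36v^2 + 34v + 13)

The residues treated are {0, 1}, so the missing case is t ≡ 2 (mod 3); write t = 3v+2.
Then 2(3v+2)^3 + 10(3v+2) + 3 = 54v^3 + 108v^2 + 102v + 39 = 3(18v^3 + 36v^2 + 34v + 13).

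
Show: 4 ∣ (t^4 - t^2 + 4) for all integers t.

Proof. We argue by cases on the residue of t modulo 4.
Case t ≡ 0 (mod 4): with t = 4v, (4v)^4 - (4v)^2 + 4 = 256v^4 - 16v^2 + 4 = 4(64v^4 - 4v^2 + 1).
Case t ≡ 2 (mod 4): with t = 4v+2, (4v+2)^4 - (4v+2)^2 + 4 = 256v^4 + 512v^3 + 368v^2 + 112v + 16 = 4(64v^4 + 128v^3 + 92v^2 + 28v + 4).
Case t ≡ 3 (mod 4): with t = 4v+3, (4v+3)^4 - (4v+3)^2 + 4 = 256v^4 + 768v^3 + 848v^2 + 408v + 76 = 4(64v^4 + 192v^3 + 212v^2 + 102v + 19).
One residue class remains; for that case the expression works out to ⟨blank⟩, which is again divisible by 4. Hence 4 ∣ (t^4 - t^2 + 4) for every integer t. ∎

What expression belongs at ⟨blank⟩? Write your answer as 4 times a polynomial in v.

4(64v^4 + 64v^3 + 20v^2 + 2v + 1)

Only t ≡ 1 (mod 4) is unaccounted for. Put t = 4v+1:
(4v+1)^4 - (4v+1)^2 + 4 expands to 256v^4 + 256v^3 + 80v^2 + 8v + 4,
and factoring out 4 leaves 4(64v^4 + 64v^3 + 20v^2 + 2v + 1).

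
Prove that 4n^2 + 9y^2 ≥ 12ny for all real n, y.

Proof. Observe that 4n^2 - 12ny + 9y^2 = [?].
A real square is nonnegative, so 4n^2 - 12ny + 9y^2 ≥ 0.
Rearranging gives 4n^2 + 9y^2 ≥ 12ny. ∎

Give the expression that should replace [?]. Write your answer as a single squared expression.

4n^2 - 12ny + 9y^2 is a perfect-square trinomial: the outer terms are (2n)^2 and (3y)^2, and the cross term is -2·2n·3y.
So 4n^2 - 12ny + 9y^2 = (2n - 3y)^2 ≥ 0.

(2n - 3y)^2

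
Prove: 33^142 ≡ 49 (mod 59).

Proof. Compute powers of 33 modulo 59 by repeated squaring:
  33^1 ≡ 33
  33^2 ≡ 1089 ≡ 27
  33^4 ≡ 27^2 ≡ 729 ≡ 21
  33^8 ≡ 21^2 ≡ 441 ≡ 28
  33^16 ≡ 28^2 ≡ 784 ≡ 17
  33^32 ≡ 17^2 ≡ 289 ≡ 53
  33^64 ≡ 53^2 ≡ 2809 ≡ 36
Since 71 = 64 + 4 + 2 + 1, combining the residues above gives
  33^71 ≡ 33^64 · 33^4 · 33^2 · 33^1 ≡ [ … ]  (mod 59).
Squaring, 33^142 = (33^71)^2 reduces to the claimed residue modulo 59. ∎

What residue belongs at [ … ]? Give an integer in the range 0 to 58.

52

33^64 · 33^4 · 33^2 · 33^1 ≡ 36 · 21 · 27 · 33 = 673596.
673596 mod 59 = 52, so 33^71 ≡ 52 (mod 59).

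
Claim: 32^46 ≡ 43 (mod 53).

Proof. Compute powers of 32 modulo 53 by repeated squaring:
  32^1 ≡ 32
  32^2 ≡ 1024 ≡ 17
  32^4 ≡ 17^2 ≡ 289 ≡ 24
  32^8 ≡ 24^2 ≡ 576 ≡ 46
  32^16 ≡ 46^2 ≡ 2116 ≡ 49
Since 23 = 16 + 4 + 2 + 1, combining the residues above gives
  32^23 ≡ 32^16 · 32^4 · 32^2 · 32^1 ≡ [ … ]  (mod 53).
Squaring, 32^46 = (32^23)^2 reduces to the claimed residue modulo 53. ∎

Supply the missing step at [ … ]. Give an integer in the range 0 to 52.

Multiply the listed residues: 49 · 24 · 17 · 32 = 1176 → 19992 → 639744.
Reducing modulo 53: 639744 = 12070·53 + 34, so 32^23 ≡ 34.

34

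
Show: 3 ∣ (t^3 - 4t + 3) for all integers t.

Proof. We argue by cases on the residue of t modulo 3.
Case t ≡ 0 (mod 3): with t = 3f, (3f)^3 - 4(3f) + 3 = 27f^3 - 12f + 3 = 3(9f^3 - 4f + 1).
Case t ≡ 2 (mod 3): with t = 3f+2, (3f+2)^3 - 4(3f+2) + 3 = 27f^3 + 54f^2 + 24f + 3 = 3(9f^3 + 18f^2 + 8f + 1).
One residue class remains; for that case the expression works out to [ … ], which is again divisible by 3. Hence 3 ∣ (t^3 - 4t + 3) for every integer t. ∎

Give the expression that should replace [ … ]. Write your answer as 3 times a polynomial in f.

Only t ≡ 1 (mod 3) is unaccounted for. Put t = 3f+1:
(3f+1)^3 - 4(3f+1) + 3 expands to 27f^3 + 27f^2 - 3f,
and factoring out 3 leaves 3(9f^3 + 9f^2 - f).

3(9f^3 + 9f^2 - f)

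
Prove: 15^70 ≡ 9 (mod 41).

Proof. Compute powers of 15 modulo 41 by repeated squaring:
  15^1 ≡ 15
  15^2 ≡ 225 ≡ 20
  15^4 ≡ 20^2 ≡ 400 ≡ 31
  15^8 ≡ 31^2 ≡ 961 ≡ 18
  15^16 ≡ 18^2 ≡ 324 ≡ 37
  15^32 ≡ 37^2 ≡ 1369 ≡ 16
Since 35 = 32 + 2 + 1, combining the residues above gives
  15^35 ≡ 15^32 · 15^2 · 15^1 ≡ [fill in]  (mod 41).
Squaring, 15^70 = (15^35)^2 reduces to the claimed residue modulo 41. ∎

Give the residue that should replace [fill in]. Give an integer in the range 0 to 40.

Multiply the listed residues: 16 · 20 · 15 = 320 → 4800.
Reducing modulo 41: 4800 = 117·41 + 3, so 15^35 ≡ 3.

3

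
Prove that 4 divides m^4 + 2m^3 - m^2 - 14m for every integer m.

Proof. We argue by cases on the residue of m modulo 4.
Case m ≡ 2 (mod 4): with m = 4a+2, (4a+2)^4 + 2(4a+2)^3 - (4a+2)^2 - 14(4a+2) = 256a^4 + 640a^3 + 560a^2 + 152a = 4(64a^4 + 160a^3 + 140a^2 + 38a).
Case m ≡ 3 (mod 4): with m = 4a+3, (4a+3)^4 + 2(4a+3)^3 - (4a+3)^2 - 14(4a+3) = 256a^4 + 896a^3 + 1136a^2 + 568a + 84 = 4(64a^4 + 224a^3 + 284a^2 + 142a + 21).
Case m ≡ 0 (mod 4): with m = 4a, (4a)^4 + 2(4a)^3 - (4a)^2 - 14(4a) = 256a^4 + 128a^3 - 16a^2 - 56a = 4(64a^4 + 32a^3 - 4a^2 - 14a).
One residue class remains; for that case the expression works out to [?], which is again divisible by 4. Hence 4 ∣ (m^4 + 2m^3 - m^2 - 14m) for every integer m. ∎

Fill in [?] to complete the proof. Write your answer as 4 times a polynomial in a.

4(64a^4 + 96a^3 + 44a^2 - 6a - 3)

Only m ≡ 1 (mod 4) is unaccounted for. Put m = 4a+1:
(4a+1)^4 + 2(4a+1)^3 - (4a+1)^2 - 14(4a+1) expands to 256a^4 + 384a^3 + 176a^2 - 24a - 12,
and factoring out 4 leaves 4(64a^4 + 96a^3 + 44a^2 - 6a - 3).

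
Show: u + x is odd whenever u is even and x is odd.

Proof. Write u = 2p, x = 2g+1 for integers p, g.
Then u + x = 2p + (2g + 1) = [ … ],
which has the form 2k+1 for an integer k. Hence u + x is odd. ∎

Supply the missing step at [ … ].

Expanding: 2p + (2g + 1) = 2g + 2p + 1.
Every term except the constant is even, so this is 2(g + p) + 1,
and g + p ∈ ℤ gives the required form.

2(g + p) + 1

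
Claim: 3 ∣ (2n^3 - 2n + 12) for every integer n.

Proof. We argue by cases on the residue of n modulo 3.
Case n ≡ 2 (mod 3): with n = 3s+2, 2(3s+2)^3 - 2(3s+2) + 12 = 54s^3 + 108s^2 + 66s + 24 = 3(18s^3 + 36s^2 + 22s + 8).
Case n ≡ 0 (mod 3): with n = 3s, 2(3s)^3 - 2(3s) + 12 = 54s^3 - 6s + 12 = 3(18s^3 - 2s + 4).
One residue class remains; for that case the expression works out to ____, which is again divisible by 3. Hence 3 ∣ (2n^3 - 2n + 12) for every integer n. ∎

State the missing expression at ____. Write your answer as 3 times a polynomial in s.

3(18s^3 + 18s^2 + 4s + 4)

The residues treated are {2, 0}, so the missing case is n ≡ 1 (mod 3); write n = 3s+1.
Then 2(3s+1)^3 - 2(3s+1) + 12 = 54s^3 + 54s^2 + 12s + 12 = 3(18s^3 + 18s^2 + 4s + 4).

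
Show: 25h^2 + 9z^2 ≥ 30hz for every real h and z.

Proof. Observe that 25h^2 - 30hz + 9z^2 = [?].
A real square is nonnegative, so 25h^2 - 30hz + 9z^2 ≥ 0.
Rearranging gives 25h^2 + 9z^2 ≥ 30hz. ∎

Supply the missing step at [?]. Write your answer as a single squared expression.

The leading and trailing coefficients are 5^2 and 3^2, and 30 = 2·5·3, so the trinomial is (5h - 3z)^2.
Hence 25h^2 - 30hz + 9z^2 ≥ 0.

(5h - 3z)^2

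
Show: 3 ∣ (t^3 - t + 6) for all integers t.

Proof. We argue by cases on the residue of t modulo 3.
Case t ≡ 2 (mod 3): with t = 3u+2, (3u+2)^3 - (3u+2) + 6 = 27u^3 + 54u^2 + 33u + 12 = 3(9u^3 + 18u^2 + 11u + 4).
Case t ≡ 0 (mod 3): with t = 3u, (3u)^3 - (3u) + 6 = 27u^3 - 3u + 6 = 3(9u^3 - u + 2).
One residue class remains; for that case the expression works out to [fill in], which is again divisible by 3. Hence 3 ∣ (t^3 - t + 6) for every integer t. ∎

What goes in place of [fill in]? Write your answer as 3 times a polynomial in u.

The residues treated are {2, 0}, so the missing case is t ≡ 1 (mod 3); write t = 3u+1.
Then (3u+1)^3 - (3u+1) + 6 = 27u^3 + 27u^2 + 6u + 6 = 3(9u^3 + 9u^2 + 2u + 2).

3(9u^3 + 9u^2 + 2u + 2)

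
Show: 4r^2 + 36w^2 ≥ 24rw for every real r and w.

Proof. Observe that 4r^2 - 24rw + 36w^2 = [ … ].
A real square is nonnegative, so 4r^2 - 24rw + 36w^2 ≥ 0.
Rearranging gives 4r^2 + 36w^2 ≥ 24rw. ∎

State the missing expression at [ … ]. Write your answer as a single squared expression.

4r^2 - 24rw + 36w^2 is a perfect-square trinomial: the outer terms are (2r)^2 and (6w)^2, and the cross term is -2·2r·6w.
So 4r^2 - 24rw + 36w^2 = (2r - 6w)^2 ≥ 0.

(2r - 6w)^2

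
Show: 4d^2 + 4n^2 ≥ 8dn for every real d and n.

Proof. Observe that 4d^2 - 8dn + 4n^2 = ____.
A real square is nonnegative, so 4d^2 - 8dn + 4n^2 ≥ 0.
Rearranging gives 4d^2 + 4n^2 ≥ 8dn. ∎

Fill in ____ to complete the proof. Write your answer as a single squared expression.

The leading and trailing coefficients are 2^2 and 2^2, and 8 = 2·2·2, so the trinomial is (2d - 2n)^2.
Hence 4d^2 - 8dn + 4n^2 ≥ 0.

(2d - 2n)^2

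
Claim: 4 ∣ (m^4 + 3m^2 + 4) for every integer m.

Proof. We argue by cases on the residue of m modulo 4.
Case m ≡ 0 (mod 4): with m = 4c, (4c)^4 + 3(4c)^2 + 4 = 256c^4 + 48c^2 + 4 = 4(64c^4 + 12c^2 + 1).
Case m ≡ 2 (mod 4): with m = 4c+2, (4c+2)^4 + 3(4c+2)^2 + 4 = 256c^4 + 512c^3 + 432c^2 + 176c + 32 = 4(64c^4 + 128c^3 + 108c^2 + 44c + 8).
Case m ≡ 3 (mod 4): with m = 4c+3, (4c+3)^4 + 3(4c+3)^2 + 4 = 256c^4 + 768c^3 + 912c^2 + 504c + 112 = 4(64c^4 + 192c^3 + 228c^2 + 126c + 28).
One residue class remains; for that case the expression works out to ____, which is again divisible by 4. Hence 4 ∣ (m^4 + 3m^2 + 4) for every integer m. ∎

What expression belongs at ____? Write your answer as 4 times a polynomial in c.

4(64c^4 + 64c^3 + 36c^2 + 10c + 2)

Only m ≡ 1 (mod 4) is unaccounted for. Put m = 4c+1:
(4c+1)^4 + 3(4c+1)^2 + 4 expands to 256c^4 + 256c^3 + 144c^2 + 40c + 8,
and factoring out 4 leaves 4(64c^4 + 64c^3 + 36c^2 + 10c + 2).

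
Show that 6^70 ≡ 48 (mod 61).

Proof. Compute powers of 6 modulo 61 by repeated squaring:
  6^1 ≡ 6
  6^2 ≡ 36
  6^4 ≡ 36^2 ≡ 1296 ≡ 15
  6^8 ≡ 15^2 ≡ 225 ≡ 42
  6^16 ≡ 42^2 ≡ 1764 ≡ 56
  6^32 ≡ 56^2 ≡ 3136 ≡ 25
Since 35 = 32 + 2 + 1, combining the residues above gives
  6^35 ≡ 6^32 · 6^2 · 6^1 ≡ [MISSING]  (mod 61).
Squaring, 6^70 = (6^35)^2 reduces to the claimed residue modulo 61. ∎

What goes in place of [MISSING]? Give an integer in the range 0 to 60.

6^32 · 6^2 · 6^1 ≡ 25 · 36 · 6 = 5400.
5400 mod 61 = 32, so 6^35 ≡ 32 (mod 61).

32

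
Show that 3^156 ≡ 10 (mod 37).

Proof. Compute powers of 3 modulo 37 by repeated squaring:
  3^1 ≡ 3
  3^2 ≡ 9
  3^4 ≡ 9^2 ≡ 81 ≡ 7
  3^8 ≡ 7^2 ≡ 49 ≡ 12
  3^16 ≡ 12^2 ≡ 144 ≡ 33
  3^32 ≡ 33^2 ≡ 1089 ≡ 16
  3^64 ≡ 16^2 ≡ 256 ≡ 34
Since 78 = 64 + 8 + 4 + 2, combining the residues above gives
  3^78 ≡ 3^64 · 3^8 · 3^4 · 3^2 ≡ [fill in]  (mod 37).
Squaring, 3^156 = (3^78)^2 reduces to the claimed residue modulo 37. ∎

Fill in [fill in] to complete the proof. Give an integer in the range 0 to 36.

Multiply the listed residues: 34 · 12 · 7 · 9 = 408 → 2856 → 25704.
Reducing modulo 37: 25704 = 694·37 + 26, so 3^78 ≡ 26.

26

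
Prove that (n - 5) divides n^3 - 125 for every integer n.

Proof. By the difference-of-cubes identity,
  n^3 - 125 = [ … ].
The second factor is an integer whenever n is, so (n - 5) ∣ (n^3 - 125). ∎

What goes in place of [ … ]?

(n - 5)(n^2 + 5n + 25)

a^3 - b^3 = (a - b)(a^2 + ab + b^2). With a = n, b = 5:
n^3 - 125 = (n - 5)(n^2 + 5n + 25).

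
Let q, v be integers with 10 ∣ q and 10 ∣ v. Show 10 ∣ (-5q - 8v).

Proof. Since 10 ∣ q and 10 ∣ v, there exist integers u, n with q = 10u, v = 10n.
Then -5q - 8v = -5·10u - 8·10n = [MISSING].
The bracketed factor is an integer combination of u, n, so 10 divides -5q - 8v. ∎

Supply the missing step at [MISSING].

Each term has a factor of 10: -5·10u - 8·10n = 10·(-8n - 5u).
Since -8n - 5u is an integer, 10 ∣ (-5q - 8v).

10(-8n - 5u)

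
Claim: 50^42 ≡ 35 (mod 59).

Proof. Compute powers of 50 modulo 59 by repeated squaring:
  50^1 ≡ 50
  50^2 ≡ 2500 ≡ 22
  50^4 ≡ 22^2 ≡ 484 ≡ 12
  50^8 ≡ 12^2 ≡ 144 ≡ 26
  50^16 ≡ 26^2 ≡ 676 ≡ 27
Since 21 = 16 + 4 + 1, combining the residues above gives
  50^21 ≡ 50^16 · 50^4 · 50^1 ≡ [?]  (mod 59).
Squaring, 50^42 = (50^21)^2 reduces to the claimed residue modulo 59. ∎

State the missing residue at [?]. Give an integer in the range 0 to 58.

34

Multiply the listed residues: 27 · 12 · 50 = 324 → 16200.
Reducing modulo 59: 16200 = 274·59 + 34, so 50^21 ≡ 34.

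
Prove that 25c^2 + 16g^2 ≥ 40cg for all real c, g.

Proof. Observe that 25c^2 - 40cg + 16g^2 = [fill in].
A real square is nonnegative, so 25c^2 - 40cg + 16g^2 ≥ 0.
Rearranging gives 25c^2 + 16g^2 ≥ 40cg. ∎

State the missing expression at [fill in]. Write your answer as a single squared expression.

(5c - 4g)^2

25c^2 - 40cg + 16g^2 is a perfect-square trinomial: the outer terms are (5c)^2 and (4g)^2, and the cross term is -2·5c·4g.
So 25c^2 - 40cg + 16g^2 = (5c - 4g)^2 ≥ 0.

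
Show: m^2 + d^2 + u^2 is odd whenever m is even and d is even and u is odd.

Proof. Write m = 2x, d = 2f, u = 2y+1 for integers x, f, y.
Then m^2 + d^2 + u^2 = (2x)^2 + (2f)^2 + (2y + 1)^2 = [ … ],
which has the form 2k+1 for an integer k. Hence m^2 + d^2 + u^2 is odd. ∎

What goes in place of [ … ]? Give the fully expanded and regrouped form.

2(2f^2 + 2x^2 + 2y^2 + 2y) + 1

Expanding: (2x)^2 + (2f)^2 + (2y + 1)^2 = 4f^2 + 4x^2 + 4y^2 + 4y + 1.
Every term except the constant is even, so this is 2(2f^2 + 2x^2 + 2y^2 + 2y) + 1,
and 2f^2 + 2x^2 + 2y^2 + 2y ∈ ℤ gives the required form.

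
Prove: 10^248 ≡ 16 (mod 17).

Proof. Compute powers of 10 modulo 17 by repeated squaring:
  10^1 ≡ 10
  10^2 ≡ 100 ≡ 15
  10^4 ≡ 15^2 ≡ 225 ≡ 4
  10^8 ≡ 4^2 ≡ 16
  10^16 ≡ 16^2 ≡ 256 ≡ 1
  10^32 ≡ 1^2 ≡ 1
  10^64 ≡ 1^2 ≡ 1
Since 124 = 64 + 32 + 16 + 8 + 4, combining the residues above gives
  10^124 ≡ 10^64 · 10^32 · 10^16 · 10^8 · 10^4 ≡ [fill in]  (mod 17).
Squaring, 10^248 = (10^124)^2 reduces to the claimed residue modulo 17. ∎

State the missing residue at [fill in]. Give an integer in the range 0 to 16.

13

Multiply the listed residues: 1 · 1 · 1 · 16 · 4 = 1 → 1 → 16 → 64.
Reducing modulo 17: 64 = 3·17 + 13, so 10^124 ≡ 13.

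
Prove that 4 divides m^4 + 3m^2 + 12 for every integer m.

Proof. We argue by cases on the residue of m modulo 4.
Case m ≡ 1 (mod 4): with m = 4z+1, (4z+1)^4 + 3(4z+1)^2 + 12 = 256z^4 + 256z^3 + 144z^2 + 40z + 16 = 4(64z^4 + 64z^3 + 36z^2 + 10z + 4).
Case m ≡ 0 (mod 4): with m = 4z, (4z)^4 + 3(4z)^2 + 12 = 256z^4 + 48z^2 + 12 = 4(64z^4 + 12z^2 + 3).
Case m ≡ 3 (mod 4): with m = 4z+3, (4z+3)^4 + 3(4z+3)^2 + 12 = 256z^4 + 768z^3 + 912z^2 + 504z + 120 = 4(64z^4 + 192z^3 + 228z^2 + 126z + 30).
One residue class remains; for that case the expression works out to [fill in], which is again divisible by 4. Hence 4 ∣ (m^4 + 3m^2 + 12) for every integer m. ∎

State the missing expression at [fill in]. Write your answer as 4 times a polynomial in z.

4(64z^4 + 128z^3 + 108z^2 + 44z + 10)

The residues treated are {1, 0, 3}, so the missing case is m ≡ 2 (mod 4); write m = 4z+2.
Then (4z+2)^4 + 3(4z+2)^2 + 12 = 256z^4 + 512z^3 + 432z^2 + 176z + 40 = 4(64z^4 + 128z^3 + 108z^2 + 44z + 10).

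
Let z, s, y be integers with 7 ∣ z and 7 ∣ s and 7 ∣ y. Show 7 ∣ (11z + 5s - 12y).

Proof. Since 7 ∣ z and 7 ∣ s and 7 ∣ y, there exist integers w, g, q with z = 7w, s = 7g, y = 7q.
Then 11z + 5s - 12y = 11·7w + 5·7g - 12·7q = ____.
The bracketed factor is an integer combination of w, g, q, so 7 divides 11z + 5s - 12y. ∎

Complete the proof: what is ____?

Each term has a factor of 7: 11·7w + 5·7g - 12·7q = 7·(5g - 12q + 11w).
Since 5g - 12q + 11w is an integer, 7 ∣ (11z + 5s - 12y).

7(5g - 12q + 11w)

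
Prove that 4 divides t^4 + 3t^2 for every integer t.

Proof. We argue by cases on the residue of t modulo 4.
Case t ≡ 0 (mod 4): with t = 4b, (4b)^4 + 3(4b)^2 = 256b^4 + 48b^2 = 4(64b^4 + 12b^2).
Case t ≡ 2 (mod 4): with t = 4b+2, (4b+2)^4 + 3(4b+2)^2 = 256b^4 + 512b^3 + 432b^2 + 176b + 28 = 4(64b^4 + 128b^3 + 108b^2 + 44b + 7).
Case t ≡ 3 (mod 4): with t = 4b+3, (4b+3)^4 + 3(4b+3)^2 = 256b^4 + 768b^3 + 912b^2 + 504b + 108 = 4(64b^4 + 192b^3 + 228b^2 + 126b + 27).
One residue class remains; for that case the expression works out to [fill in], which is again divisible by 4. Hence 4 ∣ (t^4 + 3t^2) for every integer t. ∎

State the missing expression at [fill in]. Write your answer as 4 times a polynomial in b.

4(64b^4 + 64b^3 + 36b^2 + 10b + 1)

Only t ≡ 1 (mod 4) is unaccounted for. Put t = 4b+1:
(4b+1)^4 + 3(4b+1)^2 expands to 256b^4 + 256b^3 + 144b^2 + 40b + 4,
and factoring out 4 leaves 4(64b^4 + 64b^3 + 36b^2 + 10b + 1).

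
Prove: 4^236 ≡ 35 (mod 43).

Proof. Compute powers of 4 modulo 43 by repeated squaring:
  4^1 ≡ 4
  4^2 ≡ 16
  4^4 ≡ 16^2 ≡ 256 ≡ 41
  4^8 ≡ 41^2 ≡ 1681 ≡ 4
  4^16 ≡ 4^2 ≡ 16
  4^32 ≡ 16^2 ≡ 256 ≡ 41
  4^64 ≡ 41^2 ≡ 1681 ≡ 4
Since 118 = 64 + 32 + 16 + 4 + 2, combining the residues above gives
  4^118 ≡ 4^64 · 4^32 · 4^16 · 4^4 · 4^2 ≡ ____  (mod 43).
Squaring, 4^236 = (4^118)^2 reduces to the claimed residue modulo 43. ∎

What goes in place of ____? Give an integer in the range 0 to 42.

11

4^64 · 4^32 · 4^16 · 4^4 · 4^2 ≡ 4 · 41 · 16 · 41 · 16 = 1721344.
1721344 mod 43 = 11, so 4^118 ≡ 11 (mod 43).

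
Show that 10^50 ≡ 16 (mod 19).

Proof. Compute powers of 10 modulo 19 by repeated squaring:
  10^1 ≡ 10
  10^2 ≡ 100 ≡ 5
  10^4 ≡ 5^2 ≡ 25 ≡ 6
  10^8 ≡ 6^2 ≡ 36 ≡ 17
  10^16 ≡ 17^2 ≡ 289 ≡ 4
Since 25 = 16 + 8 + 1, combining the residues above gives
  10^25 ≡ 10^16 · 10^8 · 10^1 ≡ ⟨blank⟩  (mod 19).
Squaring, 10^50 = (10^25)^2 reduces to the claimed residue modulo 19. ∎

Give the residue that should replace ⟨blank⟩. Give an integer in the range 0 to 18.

10^16 · 10^8 · 10^1 ≡ 4 · 17 · 10 = 680.
680 mod 19 = 15, so 10^25 ≡ 15 (mod 19).

15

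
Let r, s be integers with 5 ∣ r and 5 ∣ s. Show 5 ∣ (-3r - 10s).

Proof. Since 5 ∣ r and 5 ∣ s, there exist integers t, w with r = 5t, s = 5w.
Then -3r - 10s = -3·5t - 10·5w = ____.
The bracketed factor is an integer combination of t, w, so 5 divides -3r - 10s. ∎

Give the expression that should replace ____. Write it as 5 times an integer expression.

Pull the common 5 out of every term: -3·5t - 10·5w = 5(-3t - 10w).
-3t - 10w is an integer, which exhibits the divisibility.

5(-3t - 10w)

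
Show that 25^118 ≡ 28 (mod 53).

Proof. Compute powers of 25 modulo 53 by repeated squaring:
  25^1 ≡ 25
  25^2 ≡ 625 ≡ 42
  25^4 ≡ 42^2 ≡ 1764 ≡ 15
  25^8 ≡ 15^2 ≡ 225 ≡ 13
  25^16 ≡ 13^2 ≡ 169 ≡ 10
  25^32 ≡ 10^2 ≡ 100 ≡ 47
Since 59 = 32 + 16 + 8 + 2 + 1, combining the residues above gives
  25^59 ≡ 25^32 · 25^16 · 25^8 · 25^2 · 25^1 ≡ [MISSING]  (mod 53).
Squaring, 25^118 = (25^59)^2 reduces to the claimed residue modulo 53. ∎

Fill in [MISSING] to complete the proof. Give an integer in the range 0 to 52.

25^32 · 25^16 · 25^8 · 25^2 · 25^1 ≡ 47 · 10 · 13 · 42 · 25 = 6415500.
6415500 mod 53 = 9, so 25^59 ≡ 9 (mod 53).

9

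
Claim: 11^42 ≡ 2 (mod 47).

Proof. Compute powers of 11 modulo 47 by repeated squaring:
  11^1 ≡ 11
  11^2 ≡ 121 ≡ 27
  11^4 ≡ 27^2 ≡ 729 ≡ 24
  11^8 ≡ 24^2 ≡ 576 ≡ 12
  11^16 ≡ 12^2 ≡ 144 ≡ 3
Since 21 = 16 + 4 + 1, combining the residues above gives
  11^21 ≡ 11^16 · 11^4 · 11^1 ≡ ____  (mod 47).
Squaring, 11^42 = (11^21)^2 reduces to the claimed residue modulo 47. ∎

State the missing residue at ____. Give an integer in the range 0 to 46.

Multiply the listed residues: 3 · 24 · 11 = 72 → 792.
Reducing modulo 47: 792 = 16·47 + 40, so 11^21 ≡ 40.

40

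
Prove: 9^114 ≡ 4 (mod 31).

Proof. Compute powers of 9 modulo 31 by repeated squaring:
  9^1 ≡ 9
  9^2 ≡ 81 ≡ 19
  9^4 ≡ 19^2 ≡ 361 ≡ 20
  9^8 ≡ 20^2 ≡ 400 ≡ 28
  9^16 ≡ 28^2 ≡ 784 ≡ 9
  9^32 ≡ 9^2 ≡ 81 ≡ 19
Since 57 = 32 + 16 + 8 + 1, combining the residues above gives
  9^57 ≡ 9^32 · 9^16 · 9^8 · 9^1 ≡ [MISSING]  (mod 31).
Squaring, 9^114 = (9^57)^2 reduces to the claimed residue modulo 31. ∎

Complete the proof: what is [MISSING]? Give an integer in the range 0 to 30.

Multiply the listed residues: 19 · 9 · 28 · 9 = 171 → 4788 → 43092.
Reducing modulo 31: 43092 = 1390·31 + 2, so 9^57 ≡ 2.

2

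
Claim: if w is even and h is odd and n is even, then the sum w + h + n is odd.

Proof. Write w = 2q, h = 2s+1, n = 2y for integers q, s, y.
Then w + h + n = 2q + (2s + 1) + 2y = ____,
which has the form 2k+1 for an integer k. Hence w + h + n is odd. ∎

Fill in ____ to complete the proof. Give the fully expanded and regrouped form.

2(q + s + y) + 1

Expanding: 2q + (2s + 1) + 2y = 2q + 2s + 2y + 1.
Every term except the constant is even, so this is 2(q + s + y) + 1,
and q + s + y ∈ ℤ gives the required form.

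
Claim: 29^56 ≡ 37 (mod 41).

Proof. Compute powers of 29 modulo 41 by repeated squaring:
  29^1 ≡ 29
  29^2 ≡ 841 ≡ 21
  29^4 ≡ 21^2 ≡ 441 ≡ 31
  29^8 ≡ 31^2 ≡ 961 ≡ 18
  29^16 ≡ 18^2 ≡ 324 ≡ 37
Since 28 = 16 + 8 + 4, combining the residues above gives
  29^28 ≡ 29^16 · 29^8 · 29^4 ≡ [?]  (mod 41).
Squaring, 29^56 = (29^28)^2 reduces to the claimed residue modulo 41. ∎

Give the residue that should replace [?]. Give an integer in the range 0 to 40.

Multiply the listed residues: 37 · 18 · 31 = 666 → 20646.
Reducing modulo 41: 20646 = 503·41 + 23, so 29^28 ≡ 23.

23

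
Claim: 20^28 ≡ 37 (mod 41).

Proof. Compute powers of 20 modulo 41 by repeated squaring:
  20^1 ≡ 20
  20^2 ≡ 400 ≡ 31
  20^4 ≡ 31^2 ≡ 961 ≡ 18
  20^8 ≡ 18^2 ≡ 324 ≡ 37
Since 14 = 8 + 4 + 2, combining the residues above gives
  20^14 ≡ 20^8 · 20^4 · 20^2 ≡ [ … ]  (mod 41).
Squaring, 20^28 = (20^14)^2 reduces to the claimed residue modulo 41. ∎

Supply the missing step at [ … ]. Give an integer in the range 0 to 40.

20^8 · 20^4 · 20^2 ≡ 37 · 18 · 31 = 20646.
20646 mod 41 = 23, so 20^14 ≡ 23 (mod 41).

23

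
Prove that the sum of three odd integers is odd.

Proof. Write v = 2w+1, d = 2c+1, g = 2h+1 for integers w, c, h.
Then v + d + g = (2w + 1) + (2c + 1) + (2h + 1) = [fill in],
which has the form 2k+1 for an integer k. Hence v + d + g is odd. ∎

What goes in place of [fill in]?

Expanding: (2w + 1) + (2c + 1) + (2h + 1) = 2c + 2h + 2w + 3.
Every term except the constant is even, so this is 2(c + h + w + 1) + 1,
and c + h + w + 1 ∈ ℤ gives the required form.

2(c + h + w + 1) + 1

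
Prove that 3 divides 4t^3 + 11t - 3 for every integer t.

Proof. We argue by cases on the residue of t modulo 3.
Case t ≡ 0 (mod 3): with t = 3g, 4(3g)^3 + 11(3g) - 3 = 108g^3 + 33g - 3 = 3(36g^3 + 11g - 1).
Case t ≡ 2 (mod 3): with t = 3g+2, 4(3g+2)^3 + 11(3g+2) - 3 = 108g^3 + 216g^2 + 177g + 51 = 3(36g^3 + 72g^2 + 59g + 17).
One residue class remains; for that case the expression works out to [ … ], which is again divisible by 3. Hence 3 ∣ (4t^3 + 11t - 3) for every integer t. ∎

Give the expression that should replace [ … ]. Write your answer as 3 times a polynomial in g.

3(36g^3 + 36g^2 + 23g + 4)

Only t ≡ 1 (mod 3) is unaccounted for. Put t = 3g+1:
4(3g+1)^3 + 11(3g+1) - 3 expands to 108g^3 + 108g^2 + 69g + 12,
and factoring out 3 leaves 3(36g^3 + 36g^2 + 23g + 4).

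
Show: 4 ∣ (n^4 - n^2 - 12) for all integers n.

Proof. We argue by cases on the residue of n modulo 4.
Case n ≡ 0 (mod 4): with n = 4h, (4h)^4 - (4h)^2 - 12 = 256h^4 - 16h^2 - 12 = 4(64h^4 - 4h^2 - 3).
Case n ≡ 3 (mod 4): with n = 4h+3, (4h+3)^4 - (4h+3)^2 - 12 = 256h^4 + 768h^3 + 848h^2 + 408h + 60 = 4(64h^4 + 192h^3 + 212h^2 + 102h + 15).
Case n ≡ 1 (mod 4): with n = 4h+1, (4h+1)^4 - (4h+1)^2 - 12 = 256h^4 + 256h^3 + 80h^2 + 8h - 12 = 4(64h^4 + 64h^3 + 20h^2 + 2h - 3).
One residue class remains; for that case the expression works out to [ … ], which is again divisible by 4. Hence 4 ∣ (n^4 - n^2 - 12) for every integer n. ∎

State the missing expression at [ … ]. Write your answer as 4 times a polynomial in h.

4(64h^4 + 128h^3 + 92h^2 + 28h)

Only n ≡ 2 (mod 4) is unaccounted for. Put n = 4h+2:
(4h+2)^4 - (4h+2)^2 - 12 expands to 256h^4 + 512h^3 + 368h^2 + 112h,
and factoring out 4 leaves 4(64h^4 + 128h^3 + 92h^2 + 28h).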